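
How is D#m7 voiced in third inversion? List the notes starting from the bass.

C♯ D♯ F♯ A♯

In root position, D#m7 is D♯–F♯–A♯–C♯.
Third inversion puts the seventh (C♯) in the bass.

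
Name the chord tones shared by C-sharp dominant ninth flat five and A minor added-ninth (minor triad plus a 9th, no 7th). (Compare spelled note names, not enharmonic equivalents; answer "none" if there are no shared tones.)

C-sharp dominant ninth flat five = C#, E#, G, B, D#.
A minor added-ninth = A, C, E, B.
Shared: B.

B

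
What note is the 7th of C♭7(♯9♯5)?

B𝄫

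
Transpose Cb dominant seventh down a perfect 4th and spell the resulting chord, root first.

G-flat, B-flat, D-flat, F-flat

Transposed root: C-flat → G-flat (perfect 4th down). So we spell G-flat dominant seventh:
Root: G-flat
Major 3rd (3rd): B-flat
Perfect 5th (5th): D-flat
Minor 7th (7th): F-flat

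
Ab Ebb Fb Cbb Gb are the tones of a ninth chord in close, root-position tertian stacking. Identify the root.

Fb

Stacking in thirds gives Fb – Ab – Cbb – Ebb – Gb, so Fb is the root — Fb dominant ninth flat five.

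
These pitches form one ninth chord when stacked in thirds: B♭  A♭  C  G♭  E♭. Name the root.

A♭

Arranged so that each adjacent pair is a third by letter name: A♭ – C – E♭ – G♭ – B♭.
The bottom of that stack, A♭, is the root (this is A♭ dominant ninth).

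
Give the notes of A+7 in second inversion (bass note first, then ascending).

In root position, A+7 is A–C#–E#–G.
Second inversion puts the fifth (E#) in the bass.

E#, G, A, C#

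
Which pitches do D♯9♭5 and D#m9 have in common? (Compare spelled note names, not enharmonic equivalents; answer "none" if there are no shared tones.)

D♯9♭5: D# F## A C# E#
D#m9: D# F# A# C# E#
Common to both → D#, C#, E#.

D#, C#, E#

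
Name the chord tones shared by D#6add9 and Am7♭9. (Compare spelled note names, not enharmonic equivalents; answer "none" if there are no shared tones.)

D#6add9: D# F## A# B# E#
Am7♭9: A C E G Bb
Common to both → none.

none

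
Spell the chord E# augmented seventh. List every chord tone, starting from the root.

E# augmented seventh is an augmented seventh built on E#.
root → E#
3rd (major 3rd) → G##
5th (augmented 5th) → B##
7th (minor 7th) → D#

E#  G##  B##  D#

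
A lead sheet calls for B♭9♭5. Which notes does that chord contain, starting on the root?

Bb  D  Fb  Ab  C

B♭9♭5 is a dominant ninth flat five built on Bb.
Bb — root
D — major 3rd
Fb — diminished 5th
Ab — minor 7th
C — major 9th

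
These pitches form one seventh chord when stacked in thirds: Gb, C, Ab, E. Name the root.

Ab

Arranged so that each adjacent pair is a third by letter name: Ab – C – E – Gb.
The bottom of that stack, Ab, is the root (this is Ab augmented seventh).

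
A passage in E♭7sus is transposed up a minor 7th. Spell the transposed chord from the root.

Db, Gb, Ab, Cb

A minor 7th up from Eb is Db, so the new chord is Db dominant seventh suspended fourth.
Root: Db
Perfect 4th (4th): Gb
Perfect 5th (5th): Ab
Minor 7th (7th): Cb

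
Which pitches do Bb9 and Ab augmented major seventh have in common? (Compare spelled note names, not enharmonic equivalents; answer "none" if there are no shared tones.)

Ab C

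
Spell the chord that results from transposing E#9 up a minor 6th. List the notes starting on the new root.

A minor 6th up from E# is C#, so the new chord is C# dominant ninth.
root → C#
3rd (major 3rd) → E#
5th (perfect 5th) → G#
7th (minor 7th) → B
9th (major 9th) → D#

C#, E#, G#, B, D#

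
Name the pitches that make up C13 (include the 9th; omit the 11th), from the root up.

C, E, G, Bb, D, A

C13: dominant thirteenth on C.
Root: C
Major 3rd (3rd): E
Perfect 5th (5th): G
Minor 7th (7th): Bb
Major 9th (9th): D
Major 13th (13th): A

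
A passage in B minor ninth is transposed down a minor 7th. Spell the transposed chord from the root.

A minor 7th down from B is C#, so the new chord is C# minor ninth.
root → C#
3rd (minor 3rd) → E
5th (perfect 5th) → G#
7th (minor 7th) → B
9th (major 9th) → D#

C# – E – G# – B – D#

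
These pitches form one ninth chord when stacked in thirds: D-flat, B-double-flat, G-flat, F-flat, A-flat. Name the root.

Stacking in thirds gives G-flat – B-double-flat – D-flat – F-flat – A-flat, so G-flat is the root — G-flat minor ninth.

G-flat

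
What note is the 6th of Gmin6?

Root of Gmin6 = G. The 6th is a major 6th: G up a major 6th → E.

E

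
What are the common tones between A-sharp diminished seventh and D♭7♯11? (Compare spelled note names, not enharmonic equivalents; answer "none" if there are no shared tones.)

G

A-sharp diminished seventh = A♯, C♯, E, G.
D♭7♯11 = D♭, F, A♭, C♭, G.
Shared: G.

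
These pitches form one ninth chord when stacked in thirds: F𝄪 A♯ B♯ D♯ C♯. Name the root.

B♯

Arranged so that each adjacent pair is a third by letter name: B♯ – D♯ – F𝄪 – A♯ – C♯.
The bottom of that stack, B♯, is the root (this is B♯ minor seventh flat nine).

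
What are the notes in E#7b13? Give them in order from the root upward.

E#7b13 is a dominant seventh flat thirteen built on E#.
- root: E#
- major 3rd: G##
- perfect 5th: B#
- minor 7th: D#
- minor 13th: C#

E#  G##  B#  D#  C#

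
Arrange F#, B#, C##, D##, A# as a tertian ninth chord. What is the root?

Arranged so that each adjacent pair is a third by letter name: B# – D## – F# – A# – C##.
The bottom of that stack, B#, is the root (this is B# dominant ninth flat five).

B#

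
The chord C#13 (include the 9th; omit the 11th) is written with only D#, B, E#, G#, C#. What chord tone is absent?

C#13 = C#, E#, G#, B, D#, A#. The voicing lacks the 13th (major 13th), A#.

A#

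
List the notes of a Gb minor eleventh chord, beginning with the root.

Gb – Bbb – Db – Fb – Ab – Cb

Gb minor eleventh is a minor eleventh built on Gb.
root → Gb
3rd (minor 3rd) → Bbb
5th (perfect 5th) → Db
7th (minor 7th) → Fb
9th (major 9th) → Ab
11th (perfect 11th) → Cb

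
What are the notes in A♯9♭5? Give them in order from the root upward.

A# C## E G# B#

Root A#, quality dominant ninth flat five:
- root: A#
- major 3rd: C##
- diminished 5th: E
- minor 7th: G#
- major 9th: B#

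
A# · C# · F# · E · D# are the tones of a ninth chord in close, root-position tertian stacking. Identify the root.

Stacking in thirds gives D# – F# – A# – C# – E, so D# is the root — D# minor seventh flat nine.

D#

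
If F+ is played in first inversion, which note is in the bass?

F+ in root position is F–A–C♯.
First inversion places the third in the bass, which is A.

A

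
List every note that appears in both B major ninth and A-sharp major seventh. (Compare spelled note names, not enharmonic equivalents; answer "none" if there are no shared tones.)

B major ninth = B, D-sharp, F-sharp, A-sharp, C-sharp.
A-sharp major seventh = A-sharp, C-double-sharp, E-sharp, G-double-sharp.
Shared: A-sharp.

A-sharp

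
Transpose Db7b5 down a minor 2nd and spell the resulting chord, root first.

Db down a minor 2nd → C. New chord: C dominant seventh flat five.
root → C
3rd (major 3rd) → E
5th (diminished 5th) → Gb
7th (minor 7th) → Bb

C, E, Gb, Bb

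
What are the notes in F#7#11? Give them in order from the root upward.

Root F#, quality dominant seventh sharp eleven:
F# — root
A# — major 3rd
C# — perfect 5th
E — minor 7th
B# — augmented 11th

F#, A#, C#, E, B#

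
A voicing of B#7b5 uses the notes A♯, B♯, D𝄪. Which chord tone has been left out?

F♯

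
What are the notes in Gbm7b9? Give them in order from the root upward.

Gb – Bbb – Db – Fb – Abb

Gbm7b9 is a minor seventh flat nine built on Gb.
root → Gb
3rd (minor 3rd) → Bbb
5th (perfect 5th) → Db
7th (minor 7th) → Fb
9th (minor 9th) → Abb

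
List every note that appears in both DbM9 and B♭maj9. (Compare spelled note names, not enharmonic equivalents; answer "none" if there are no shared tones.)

DbM9: D♭ F A♭ C E♭
B♭maj9: B♭ D F A C
Common to both → F, C.

F C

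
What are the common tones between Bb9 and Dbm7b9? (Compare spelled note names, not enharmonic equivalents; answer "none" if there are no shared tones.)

Ab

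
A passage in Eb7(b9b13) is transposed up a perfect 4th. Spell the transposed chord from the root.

Ab, C, Eb, Gb, Bbb, Fb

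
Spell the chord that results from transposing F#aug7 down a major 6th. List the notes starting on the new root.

A  C#  E#  G

A major 6th down from F# is A, so the new chord is A augmented seventh.
A — root
C# — major 3rd
E# — augmented 5th
G — minor 7th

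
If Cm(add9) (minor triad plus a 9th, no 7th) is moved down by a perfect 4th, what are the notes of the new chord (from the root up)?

Transposed root: C → G (perfect 4th down). So we spell G minor added-ninth:
- root: G
- minor 3rd: B♭
- perfect 5th: D
- major 9th: A

G  B♭  D  A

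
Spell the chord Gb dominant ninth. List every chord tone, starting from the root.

G-flat  B-flat  D-flat  F-flat  A-flat

Gb dominant ninth is a dominant ninth built on G-flat.
root → G-flat
3rd (major 3rd) → B-flat
5th (perfect 5th) → D-flat
7th (minor 7th) → F-flat
9th (major 9th) → A-flat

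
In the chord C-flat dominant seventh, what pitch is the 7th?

C-flat dominant seventh is built on C-flat; its 7th is a minor 7th above the root.
A seventh above C uses the letter B, and the minor 7th above C-flat is B-double-flat.

B-double-flat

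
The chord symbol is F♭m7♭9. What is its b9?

Gbb

F♭m7♭9 is built on Fb; its 9th is a minor 9th above the root.
A second above F uses the letter G, and the minor 9th above Fb is Gbb.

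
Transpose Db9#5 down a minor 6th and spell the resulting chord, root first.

F, A, C#, Eb, G

Db down a minor 6th → F. New chord: F dominant ninth sharp five.
- root: F
- major 3rd: A
- augmented 5th: C#
- minor 7th: Eb
- major 9th: G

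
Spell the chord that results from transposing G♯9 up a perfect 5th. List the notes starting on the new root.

D# – F## – A# – C# – E#

Transposed root: G# → D# (perfect 5th up). So we spell D# dominant ninth:
Root: D#
Major 3rd (3rd): F##
Perfect 5th (5th): A#
Minor 7th (7th): C#
Major 9th (9th): E#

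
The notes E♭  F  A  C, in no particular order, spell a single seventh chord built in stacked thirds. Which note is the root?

F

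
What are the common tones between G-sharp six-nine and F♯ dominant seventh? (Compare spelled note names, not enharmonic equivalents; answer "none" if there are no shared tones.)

G-sharp six-nine: G-sharp B-sharp D-sharp E-sharp A-sharp
F♯ dominant seventh: F-sharp A-sharp C-sharp E
Common to both → A-sharp.

A-sharp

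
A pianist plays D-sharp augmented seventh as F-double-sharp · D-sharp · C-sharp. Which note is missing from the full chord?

A-double-sharp

The full D-sharp augmented seventh chord is D-sharp, F-double-sharp, A-double-sharp, C-sharp.
Comparing with the voicing, the augmented 5th (5th) — A-double-sharp — is absent.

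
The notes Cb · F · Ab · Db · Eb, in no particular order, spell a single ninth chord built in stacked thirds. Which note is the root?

Stacking in thirds gives Db – F – Ab – Cb – Eb, so Db is the root — Db dominant ninth.

Db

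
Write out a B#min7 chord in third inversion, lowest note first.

B#min7 = B#–D#–F##–A#; third inversion → seventh (A#) lowest.

A#, B#, D#, F##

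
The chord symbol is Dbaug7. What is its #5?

Root of Dbaug7 = Db. The 5th is an augmented 5th: Db up an augmented 5th → A.

A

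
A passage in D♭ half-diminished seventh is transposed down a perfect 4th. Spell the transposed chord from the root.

A-flat, C-flat, E-double-flat, G-flat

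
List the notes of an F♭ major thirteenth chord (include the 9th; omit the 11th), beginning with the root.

Root Fb, quality major thirteenth:
root → Fb
3rd (major 3rd) → Ab
5th (perfect 5th) → Cb
7th (major 7th) → Eb
9th (major 9th) → Gb
13th (major 13th) → Db

Fb, Ab, Cb, Eb, Gb, Db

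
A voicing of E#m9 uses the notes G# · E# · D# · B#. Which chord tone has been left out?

F##

The full E#m9 chord is E#, G#, B#, D#, F##.
Comparing with the voicing, the major 9th (9th) — F## — is absent.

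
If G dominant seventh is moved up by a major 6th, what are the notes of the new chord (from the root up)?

Transposed root: G → E (major 6th up). So we spell E dominant seventh:
E — root
G♯ — major 3rd
B — perfect 5th
D — minor 7th

E G♯ B D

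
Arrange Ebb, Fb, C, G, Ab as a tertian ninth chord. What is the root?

Arranged so that each adjacent pair is a third by letter name: Fb – Ab – C – Ebb – G.
The bottom of that stack, Fb, is the root (this is Fb dominant seventh sharp nine sharp five).

Fb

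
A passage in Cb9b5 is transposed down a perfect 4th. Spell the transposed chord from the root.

G♭, B♭, D𝄫, F♭, A♭

Transposed root: C♭ → G♭ (perfect 4th down). So we spell G♭ dominant ninth flat five:
root → G♭
3rd (major 3rd) → B♭
5th (diminished 5th) → D𝄫
7th (minor 7th) → F♭
9th (major 9th) → A♭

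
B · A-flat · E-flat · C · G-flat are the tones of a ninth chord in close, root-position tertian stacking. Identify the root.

A-flat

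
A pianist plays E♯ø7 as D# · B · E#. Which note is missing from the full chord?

G#

E♯ø7 = E#, G#, B, D#. The voicing lacks the 3rd (minor 3rd), G#.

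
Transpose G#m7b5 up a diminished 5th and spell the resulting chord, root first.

D F Ab C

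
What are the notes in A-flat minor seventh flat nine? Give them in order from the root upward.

A-flat minor seventh flat nine is a minor seventh flat nine built on A-flat.
- root: A-flat
- minor 3rd: C-flat
- perfect 5th: E-flat
- minor 7th: G-flat
- minor 9th: B-double-flat

A-flat, C-flat, E-flat, G-flat, B-double-flat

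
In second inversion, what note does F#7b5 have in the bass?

C

F#7b5 = F#–A#–C–E. Second inversion → fifth in the bass = C.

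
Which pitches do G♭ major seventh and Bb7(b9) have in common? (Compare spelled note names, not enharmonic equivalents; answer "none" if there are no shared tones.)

Bb  F

G♭ major seventh: Gb Bb Db F
Bb7(b9): Bb D F Ab Cb
Common to both → Bb, F.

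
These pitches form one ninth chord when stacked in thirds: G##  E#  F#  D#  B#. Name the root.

Arranged so that each adjacent pair is a third by letter name: E# – G## – B# – D# – F#.
The bottom of that stack, E#, is the root (this is E# dominant seventh flat nine).

E#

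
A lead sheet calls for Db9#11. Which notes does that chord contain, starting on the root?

Db9#11 is a dominant ninth sharp eleven built on Db.
Root: Db
Major 3rd (3rd): F
Perfect 5th (5th): Ab
Minor 7th (7th): Cb
Major 9th (9th): Eb
Augmented 11th (11th): G

Db, F, Ab, Cb, Eb, G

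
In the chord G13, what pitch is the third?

G13 is built on G; its 3rd is a major 3rd above the root.
A third above G uses the letter B, and the major 3rd above G is B.

B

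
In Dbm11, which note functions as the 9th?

Root of Dbm11 = D♭. The 9th is a major 9th: D♭ up a major 9th → E♭.

E♭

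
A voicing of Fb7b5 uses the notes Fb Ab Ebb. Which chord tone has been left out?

Cbb

The full Fb7b5 chord is Fb, Ab, Cbb, Ebb.
Comparing with the voicing, the diminished 5th (5th) — Cbb — is absent.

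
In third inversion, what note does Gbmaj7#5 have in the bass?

Gbmaj7#5 in root position is Gb–Bb–D–F.
Third inversion places the seventh in the bass, which is F.

F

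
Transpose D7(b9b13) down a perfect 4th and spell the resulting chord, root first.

Transposed root: D → A (perfect 4th down). So we spell A dominant seventh flat nine flat thirteen:
- root: A
- major 3rd: C#
- perfect 5th: E
- minor 7th: G
- minor 9th: Bb
- minor 13th: F

A C# E G Bb F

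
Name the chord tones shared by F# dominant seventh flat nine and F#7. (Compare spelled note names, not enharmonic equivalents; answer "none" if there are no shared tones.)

F# – A# – C# – E

F# dominant seventh flat nine: F# A# C# E G
F#7: F# A# C# E
Common to both → F#, A#, C#, E.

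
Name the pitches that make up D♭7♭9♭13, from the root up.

Db F Ab Cb Ebb Bbb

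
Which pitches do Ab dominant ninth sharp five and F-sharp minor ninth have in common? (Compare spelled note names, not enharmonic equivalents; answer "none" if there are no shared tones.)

Ab dominant ninth sharp five: A-flat C E G-flat B-flat
F-sharp minor ninth: F-sharp A C-sharp E G-sharp
Common to both → E.

E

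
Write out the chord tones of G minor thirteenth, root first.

G minor thirteenth is a minor thirteenth built on G.
root → G
3rd (minor 3rd) → B-flat
5th (perfect 5th) → D
7th (minor 7th) → F
9th (major 9th) → A
11th (perfect 11th) → C
13th (major 13th) → E

G  B-flat  D  F  A  C  E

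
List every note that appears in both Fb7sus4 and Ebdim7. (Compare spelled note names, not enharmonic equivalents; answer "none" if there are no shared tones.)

Bbb

Fb7sus4 = Fb, Bbb, Cb, Ebb.
Ebdim7 = Eb, Gb, Bbb, Dbb.
Shared: Bbb.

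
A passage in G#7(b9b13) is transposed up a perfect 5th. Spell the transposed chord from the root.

D#, F##, A#, C#, E, B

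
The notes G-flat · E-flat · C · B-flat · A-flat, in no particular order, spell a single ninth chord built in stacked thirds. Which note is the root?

A-flat

Stacking in thirds gives A-flat – C – E-flat – G-flat – B-flat, so A-flat is the root — A-flat dominant ninth.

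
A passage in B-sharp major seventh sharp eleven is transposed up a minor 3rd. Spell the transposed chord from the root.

D#  F##  A#  C##  G##

B# up a minor 3rd → D#. New chord: D# major seventh sharp eleven.
root → D#
3rd (major 3rd) → F##
5th (perfect 5th) → A#
7th (major 7th) → C##
11th (augmented 11th) → G##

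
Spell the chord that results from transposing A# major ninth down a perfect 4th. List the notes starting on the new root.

E#  G##  B#  D##  F##

A perfect 4th down from A# is E#, so the new chord is E# major ninth.
Root: E#
Major 3rd (3rd): G##
Perfect 5th (5th): B#
Major 7th (7th): D##
Major 9th (9th): F##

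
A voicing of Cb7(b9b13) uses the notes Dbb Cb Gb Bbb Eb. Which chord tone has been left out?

Cb7(b9b13) = Cb, Eb, Gb, Bbb, Dbb, Abb. The voicing lacks the 13th (minor 13th), Abb.

Abb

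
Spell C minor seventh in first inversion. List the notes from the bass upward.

Eb  G  Bb  C

In root position, C minor seventh is C–Eb–G–Bb.
First inversion puts the third (Eb) in the bass.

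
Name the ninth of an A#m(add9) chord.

B#

A#m(add9) is built on A#; its 9th is a major 9th above the root.
A second above A uses the letter B, and the major 9th above A# is B#.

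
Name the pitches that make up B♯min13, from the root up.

Root B♯, quality minor thirteenth:
root → B♯
3rd (minor 3rd) → D♯
5th (perfect 5th) → F𝄪
7th (minor 7th) → A♯
9th (major 9th) → C𝄪
11th (perfect 11th) → E♯
13th (major 13th) → G𝄪

B♯, D♯, F𝄪, A♯, C𝄪, E♯, G𝄪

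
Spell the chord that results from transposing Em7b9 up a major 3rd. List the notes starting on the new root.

G# – B – D# – F# – A

E up a major 3rd → G#. New chord: G# minor seventh flat nine.
root → G#
3rd (minor 3rd) → B
5th (perfect 5th) → D#
7th (minor 7th) → F#
9th (minor 9th) → A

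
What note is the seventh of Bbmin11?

Bbmin11 is built on Bb; its 7th is a minor 7th above the root.
A seventh above B uses the letter A, and the minor 7th above Bb is Ab.

Ab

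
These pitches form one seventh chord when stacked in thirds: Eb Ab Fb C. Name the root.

Fb

Arranged so that each adjacent pair is a third by letter name: Fb – Ab – C – Eb.
The bottom of that stack, Fb, is the root (this is Fb augmented major seventh).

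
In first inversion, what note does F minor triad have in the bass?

Ab

F minor triad in root position is F–Ab–C.
First inversion places the third in the bass, which is Ab.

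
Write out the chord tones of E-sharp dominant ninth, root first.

E-sharp dominant ninth: dominant ninth on E♯.
Root: E♯
Major 3rd (3rd): G𝄪
Perfect 5th (5th): B♯
Minor 7th (7th): D♯
Major 9th (9th): F𝄪

E♯ G𝄪 B♯ D♯ F𝄪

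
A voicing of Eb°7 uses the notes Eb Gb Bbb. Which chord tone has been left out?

The full Eb°7 chord is Eb, Gb, Bbb, Dbb.
Comparing with the voicing, the diminished 7th (7th) — Dbb — is absent.

Dbb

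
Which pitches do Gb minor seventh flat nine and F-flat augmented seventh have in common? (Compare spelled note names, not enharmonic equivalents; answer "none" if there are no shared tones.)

Fb

Gb minor seventh flat nine: Gb Bbb Db Fb Abb
F-flat augmented seventh: Fb Ab C Ebb
Common to both → Fb.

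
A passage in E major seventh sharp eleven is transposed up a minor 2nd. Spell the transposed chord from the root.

F, A, C, E, B

E up a minor 2nd → F. New chord: F major seventh sharp eleven.
root → F
3rd (major 3rd) → A
5th (perfect 5th) → C
7th (major 7th) → E
11th (augmented 11th) → B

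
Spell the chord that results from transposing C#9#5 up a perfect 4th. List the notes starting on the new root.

F#, A#, C##, E, G#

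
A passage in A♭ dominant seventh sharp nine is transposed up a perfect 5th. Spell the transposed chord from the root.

A perfect 5th up from A♭ is E♭, so the new chord is E♭ dominant seventh sharp nine.
- root: E♭
- major 3rd: G
- perfect 5th: B♭
- minor 7th: D♭
- augmented 9th: F♯

E♭  G  B♭  D♭  F♯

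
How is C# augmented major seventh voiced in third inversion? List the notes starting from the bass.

In root position, C# augmented major seventh is C-sharp–E-sharp–G-double-sharp–B-sharp.
Third inversion puts the seventh (B-sharp) in the bass.

B-sharp  C-sharp  E-sharp  G-double-sharp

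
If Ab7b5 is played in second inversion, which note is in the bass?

Ab7b5 = Ab–C–Ebb–Gb. Second inversion → fifth in the bass = Ebb.

Ebb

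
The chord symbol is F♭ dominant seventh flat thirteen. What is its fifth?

F♭ dominant seventh flat thirteen is built on Fb; its 5th is a perfect 5th above the root.
A fifth above F uses the letter C, and the perfect 5th above Fb is Cb.

Cb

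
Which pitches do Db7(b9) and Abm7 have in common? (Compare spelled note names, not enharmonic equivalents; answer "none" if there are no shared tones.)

A♭ – C♭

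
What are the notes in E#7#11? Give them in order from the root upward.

E#, G##, B#, D#, A##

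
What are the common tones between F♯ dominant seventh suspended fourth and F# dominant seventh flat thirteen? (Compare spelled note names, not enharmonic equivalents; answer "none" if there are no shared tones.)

F♯ dominant seventh suspended fourth = F-sharp, B, C-sharp, E.
F# dominant seventh flat thirteen = F-sharp, A-sharp, C-sharp, E, D.
Shared: F-sharp, C-sharp, E.

F-sharp – C-sharp – E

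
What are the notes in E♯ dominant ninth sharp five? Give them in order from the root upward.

E♯ dominant ninth sharp five: dominant ninth sharp five on E♯.
E♯ — root
G𝄪 — major 3rd
B𝄪 — augmented 5th
D♯ — minor 7th
F𝄪 — major 9th

E♯  G𝄪  B𝄪  D♯  F𝄪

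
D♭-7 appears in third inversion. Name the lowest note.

Cb

D♭-7 = Db–Fb–Ab–Cb. Third inversion → seventh in the bass = Cb.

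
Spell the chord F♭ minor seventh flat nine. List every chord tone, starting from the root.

F-flat A-double-flat C-flat E-double-flat G-double-flat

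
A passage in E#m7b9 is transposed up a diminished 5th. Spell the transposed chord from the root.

B, D, F♯, A, C

A diminished 5th up from E♯ is B, so the new chord is B minor seventh flat nine.
Root: B
Minor 3rd (3rd): D
Perfect 5th (5th): F♯
Minor 7th (7th): A
Minor 9th (9th): C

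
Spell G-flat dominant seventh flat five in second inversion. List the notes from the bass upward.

In root position, G-flat dominant seventh flat five is G-flat–B-flat–D-double-flat–F-flat.
Second inversion puts the fifth (D-double-flat) in the bass.

D-double-flat, F-flat, G-flat, B-flat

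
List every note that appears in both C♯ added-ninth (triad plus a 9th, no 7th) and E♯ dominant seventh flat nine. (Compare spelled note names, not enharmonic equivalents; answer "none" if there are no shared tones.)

E-sharp, D-sharp

C♯ added-ninth: C-sharp E-sharp G-sharp D-sharp
E♯ dominant seventh flat nine: E-sharp G-double-sharp B-sharp D-sharp F-sharp
Common to both → E-sharp, D-sharp.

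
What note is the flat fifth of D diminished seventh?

A-flat

Root of D diminished seventh = D. The 5th is a diminished 5th: D up a diminished 5th → A-flat.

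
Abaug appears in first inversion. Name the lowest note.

C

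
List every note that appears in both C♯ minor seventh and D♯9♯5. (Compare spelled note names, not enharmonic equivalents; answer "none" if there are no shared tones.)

C#

C♯ minor seventh = C#, E, G#, B.
D♯9♯5 = D#, F##, A##, C#, E#.
Shared: C#.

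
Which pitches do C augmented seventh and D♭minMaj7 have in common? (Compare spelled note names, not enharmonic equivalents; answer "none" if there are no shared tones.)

C augmented seventh = C, E, G♯, B♭.
D♭minMaj7 = D♭, F♭, A♭, C.
Shared: C.

C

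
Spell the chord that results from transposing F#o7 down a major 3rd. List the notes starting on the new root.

D F Ab Cb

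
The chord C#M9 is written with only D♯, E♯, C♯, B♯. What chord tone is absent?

The full C#M9 chord is C♯, E♯, G♯, B♯, D♯.
Comparing with the voicing, the perfect 5th (5th) — G♯ — is absent.

G♯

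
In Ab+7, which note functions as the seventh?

Ab+7 is built on Ab; its 7th is a minor 7th above the root.
A seventh above A uses the letter G, and the minor 7th above Ab is Gb.

Gb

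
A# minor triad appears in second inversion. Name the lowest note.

A# minor triad = A-sharp–C-sharp–E-sharp. Second inversion → fifth in the bass = E-sharp.

E-sharp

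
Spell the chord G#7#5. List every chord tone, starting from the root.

G#7#5: augmented seventh on G#.
- root: G#
- major 3rd: B#
- augmented 5th: D##
- minor 7th: F#

G#  B#  D##  F#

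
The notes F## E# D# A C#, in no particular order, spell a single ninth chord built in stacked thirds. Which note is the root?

Stacking in thirds gives D# – F## – A – C# – E#, so D# is the root — D# dominant ninth flat five.

D#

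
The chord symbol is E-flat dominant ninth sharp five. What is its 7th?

Root of E-flat dominant ninth sharp five = E-flat. The 7th is a minor 7th: E-flat up a minor 7th → D-flat.

D-flat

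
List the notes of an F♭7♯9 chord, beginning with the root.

Fb  Ab  Cb  Ebb  G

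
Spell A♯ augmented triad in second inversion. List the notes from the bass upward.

In root position, A♯ augmented triad is A#–C##–E##.
Second inversion puts the fifth (E##) in the bass.

E## A# C##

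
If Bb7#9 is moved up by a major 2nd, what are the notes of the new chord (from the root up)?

C, E, G, Bb, D#

A major 2nd up from Bb is C, so the new chord is C dominant seventh sharp nine.
C — root
E — major 3rd
G — perfect 5th
Bb — minor 7th
D# — augmented 9th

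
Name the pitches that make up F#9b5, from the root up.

F#, A#, C, E, G#

Root F#, quality dominant ninth flat five:
Root: F#
Major 3rd (3rd): A#
Diminished 5th (5th): C
Minor 7th (7th): E
Major 9th (9th): G#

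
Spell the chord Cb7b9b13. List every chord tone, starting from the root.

Cb, Eb, Gb, Bbb, Dbb, Abb

Cb7b9b13 is a dominant seventh flat nine flat thirteen built on Cb.
Cb — root
Eb — major 3rd
Gb — perfect 5th
Bbb — minor 7th
Dbb — minor 9th
Abb — minor 13th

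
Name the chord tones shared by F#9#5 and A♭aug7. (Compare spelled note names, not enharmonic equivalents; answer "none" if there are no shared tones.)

F#9#5 = F♯, A♯, C𝄪, E, G♯.
A♭aug7 = A♭, C, E, G♭.
Shared: E.

E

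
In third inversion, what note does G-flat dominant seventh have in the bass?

F-flat

G-flat dominant seventh in root position is G-flat–B-flat–D-flat–F-flat.
Third inversion places the seventh in the bass, which is F-flat.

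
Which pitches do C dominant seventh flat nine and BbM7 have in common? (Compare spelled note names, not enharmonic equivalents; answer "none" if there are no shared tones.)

Bb

C dominant seventh flat nine = C, E, G, Bb, Db.
BbM7 = Bb, D, F, A.
Shared: Bb.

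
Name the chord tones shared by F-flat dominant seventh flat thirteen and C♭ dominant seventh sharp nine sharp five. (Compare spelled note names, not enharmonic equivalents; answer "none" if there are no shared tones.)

F-flat dominant seventh flat thirteen: F-flat A-flat C-flat E-double-flat D-double-flat
C♭ dominant seventh sharp nine sharp five: C-flat E-flat G B-double-flat D
Common to both → C-flat.

C-flat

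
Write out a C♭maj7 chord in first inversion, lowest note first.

Eb  Gb  Bb  Cb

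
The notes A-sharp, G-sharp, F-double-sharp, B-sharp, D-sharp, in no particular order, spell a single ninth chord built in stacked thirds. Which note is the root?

G-sharp

Stacking in thirds gives G-sharp – B-sharp – D-sharp – F-double-sharp – A-sharp, so G-sharp is the root — G-sharp major ninth.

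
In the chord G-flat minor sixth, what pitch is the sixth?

G-flat minor sixth is built on Gb; its 6th is a major 6th above the root.
A sixth above G uses the letter E, and the major 6th above Gb is Eb.

Eb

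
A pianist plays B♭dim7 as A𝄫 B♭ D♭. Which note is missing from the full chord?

The full B♭dim7 chord is B♭, D♭, F♭, A𝄫.
Comparing with the voicing, the diminished 5th (5th) — F♭ — is absent.

F♭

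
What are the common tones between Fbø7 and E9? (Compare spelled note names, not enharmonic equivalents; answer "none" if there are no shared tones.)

none

Fbø7 = F♭, A𝄫, C𝄫, E𝄫.
E9 = E, G♯, B, D, F♯.
Shared: none.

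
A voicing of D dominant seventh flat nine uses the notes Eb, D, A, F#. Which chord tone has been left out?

D dominant seventh flat nine = D, F#, A, C, Eb. The voicing lacks the 7th (minor 7th), C.

C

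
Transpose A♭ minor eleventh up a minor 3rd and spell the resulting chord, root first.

C-flat E-double-flat G-flat B-double-flat D-flat F-flat

Transposed root: A-flat → C-flat (minor 3rd up). So we spell C-flat minor eleventh:
root → C-flat
3rd (minor 3rd) → E-double-flat
5th (perfect 5th) → G-flat
7th (minor 7th) → B-double-flat
9th (major 9th) → D-flat
11th (perfect 11th) → F-flat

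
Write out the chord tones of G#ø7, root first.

G♯, B, D, F♯

G#ø7 is a half-diminished seventh built on G♯.
G♯ — root
B — minor 3rd
D — diminished 5th
F♯ — minor 7th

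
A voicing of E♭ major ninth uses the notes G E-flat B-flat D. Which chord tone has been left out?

F

E♭ major ninth = E-flat, G, B-flat, D, F. The voicing lacks the 9th (major 9th), F.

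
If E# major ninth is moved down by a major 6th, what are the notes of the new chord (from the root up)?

G# – B# – D# – F## – A#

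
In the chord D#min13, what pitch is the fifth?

Root of D#min13 = D♯. The 5th is a perfect 5th: D♯ up a perfect 5th → A♯.

A♯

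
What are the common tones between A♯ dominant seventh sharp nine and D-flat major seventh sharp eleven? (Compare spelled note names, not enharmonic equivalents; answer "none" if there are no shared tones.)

none

A♯ dominant seventh sharp nine: A-sharp C-double-sharp E-sharp G-sharp B-double-sharp
D-flat major seventh sharp eleven: D-flat F A-flat C G
Common to both → none.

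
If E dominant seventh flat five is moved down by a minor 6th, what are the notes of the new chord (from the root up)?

G-sharp, B-sharp, D, F-sharp

E down a minor 6th → G-sharp. New chord: G-sharp dominant seventh flat five.
Root: G-sharp
Major 3rd (3rd): B-sharp
Diminished 5th (5th): D
Minor 7th (7th): F-sharp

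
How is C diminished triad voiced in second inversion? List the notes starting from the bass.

G♭, C, E♭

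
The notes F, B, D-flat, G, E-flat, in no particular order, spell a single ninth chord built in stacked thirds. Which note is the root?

E-flat

Stacking in thirds gives E-flat – G – B – D-flat – F, so E-flat is the root — E-flat dominant ninth sharp five.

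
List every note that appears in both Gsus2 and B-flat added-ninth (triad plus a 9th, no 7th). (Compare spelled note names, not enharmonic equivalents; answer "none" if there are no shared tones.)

D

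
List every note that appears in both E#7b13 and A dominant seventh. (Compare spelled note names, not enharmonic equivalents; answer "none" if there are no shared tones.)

E#7b13: E♯ G𝄪 B♯ D♯ C♯
A dominant seventh: A C♯ E G
Common to both → C♯.

C♯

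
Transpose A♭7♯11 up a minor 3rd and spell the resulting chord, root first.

A minor 3rd up from Ab is Cb, so the new chord is Cb dominant seventh sharp eleven.
- root: Cb
- major 3rd: Eb
- perfect 5th: Gb
- minor 7th: Bbb
- augmented 11th: F

Cb, Eb, Gb, Bbb, F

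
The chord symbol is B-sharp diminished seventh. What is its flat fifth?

F-sharp

B-sharp diminished seventh is built on B-sharp; its 5th is a diminished 5th above the root.
A fifth above B uses the letter F, and the diminished 5th above B-sharp is F-sharp.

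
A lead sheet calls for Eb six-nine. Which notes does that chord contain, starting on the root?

Eb – G – Bb – C – F

Root Eb, quality six-nine:
Eb — root
G — major 3rd
Bb — perfect 5th
C — major 6th
F — major 9th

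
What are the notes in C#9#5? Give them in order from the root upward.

C#9#5 is a dominant ninth sharp five built on C♯.
root → C♯
3rd (major 3rd) → E♯
5th (augmented 5th) → G𝄪
7th (minor 7th) → B
9th (major 9th) → D♯

C♯  E♯  G𝄪  B  D♯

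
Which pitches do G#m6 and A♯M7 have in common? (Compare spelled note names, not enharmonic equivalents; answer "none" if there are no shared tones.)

E♯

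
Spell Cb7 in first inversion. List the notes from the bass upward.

E♭ G♭ B𝄫 C♭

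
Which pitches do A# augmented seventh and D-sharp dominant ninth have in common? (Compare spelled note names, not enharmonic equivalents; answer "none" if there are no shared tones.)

A-sharp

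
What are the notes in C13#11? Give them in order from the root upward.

C13#11: dominant thirteenth sharp eleven on C.
- root: C
- major 3rd: E
- perfect 5th: G
- minor 7th: Bb
- major 9th: D
- augmented 11th: F#
- major 13th: A

C, E, G, Bb, D, F#, A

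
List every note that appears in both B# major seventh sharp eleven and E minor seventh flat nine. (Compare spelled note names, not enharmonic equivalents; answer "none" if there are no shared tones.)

none

B# major seventh sharp eleven = B-sharp, D-double-sharp, F-double-sharp, A-double-sharp, E-double-sharp.
E minor seventh flat nine = E, G, B, D, F.
Shared: none.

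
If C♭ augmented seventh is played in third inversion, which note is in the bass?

C♭ augmented seventh in root position is C♭–E♭–G–B𝄫.
Third inversion places the seventh in the bass, which is B𝄫.

B𝄫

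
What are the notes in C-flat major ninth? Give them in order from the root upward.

C-flat major ninth is a major ninth built on C-flat.
- root: C-flat
- major 3rd: E-flat
- perfect 5th: G-flat
- major 7th: B-flat
- major 9th: D-flat

C-flat, E-flat, G-flat, B-flat, D-flat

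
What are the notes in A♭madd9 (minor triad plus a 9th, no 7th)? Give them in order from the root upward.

Ab, Cb, Eb, Bb

A♭madd9 is a minor added-ninth built on Ab.
- root: Ab
- minor 3rd: Cb
- perfect 5th: Eb
- major 9th: Bb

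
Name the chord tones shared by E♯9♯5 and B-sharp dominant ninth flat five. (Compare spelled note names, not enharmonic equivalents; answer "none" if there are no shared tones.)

E♯9♯5: E♯ G𝄪 B𝄪 D♯ F𝄪
B-sharp dominant ninth flat five: B♯ D𝄪 F♯ A♯ C𝄪
Common to both → none.

none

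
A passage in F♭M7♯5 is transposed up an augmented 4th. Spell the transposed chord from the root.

An augmented 4th up from F♭ is B♭, so the new chord is B♭ augmented major seventh.
root → B♭
3rd (major 3rd) → D
5th (augmented 5th) → F♯
7th (major 7th) → A

B♭  D  F♯  A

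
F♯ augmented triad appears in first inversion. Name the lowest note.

A-sharp

F♯ augmented triad = F-sharp–A-sharp–C-double-sharp. First inversion → third in the bass = A-sharp.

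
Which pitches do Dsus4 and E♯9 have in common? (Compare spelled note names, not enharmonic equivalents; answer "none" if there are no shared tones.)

none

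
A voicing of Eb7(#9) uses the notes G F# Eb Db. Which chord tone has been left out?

The full Eb7(#9) chord is Eb, G, Bb, Db, F#.
Comparing with the voicing, the perfect 5th (5th) — Bb — is absent.

Bb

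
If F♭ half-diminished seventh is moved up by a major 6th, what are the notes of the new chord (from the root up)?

Transposed root: Fb → Db (major 6th up). So we spell Db half-diminished seventh:
root → Db
3rd (minor 3rd) → Fb
5th (diminished 5th) → Abb
7th (minor 7th) → Cb

Db, Fb, Abb, Cb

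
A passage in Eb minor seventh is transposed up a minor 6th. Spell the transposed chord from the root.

Transposed root: E-flat → C-flat (minor 6th up). So we spell C-flat minor seventh:
C-flat — root
E-double-flat — minor 3rd
G-flat — perfect 5th
B-double-flat — minor 7th

C-flat – E-double-flat – G-flat – B-double-flat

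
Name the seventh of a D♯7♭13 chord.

Root of D♯7♭13 = D#. The 7th is a minor 7th: D# up a minor 7th → C#.

C#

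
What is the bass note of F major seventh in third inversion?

E

F major seventh = F–A–C–E. Third inversion → seventh in the bass = E.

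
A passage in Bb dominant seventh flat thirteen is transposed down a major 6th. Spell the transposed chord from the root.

Db, F, Ab, Cb, Bbb

A major 6th down from Bb is Db, so the new chord is Db dominant seventh flat thirteen.
root → Db
3rd (major 3rd) → F
5th (perfect 5th) → Ab
7th (minor 7th) → Cb
13th (minor 13th) → Bbb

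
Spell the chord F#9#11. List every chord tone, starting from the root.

F#  A#  C#  E  G#  B#

Root F#, quality dominant ninth sharp eleven:
Root: F#
Major 3rd (3rd): A#
Perfect 5th (5th): C#
Minor 7th (7th): E
Major 9th (9th): G#
Augmented 11th (11th): B#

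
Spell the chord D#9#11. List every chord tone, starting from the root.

D# – F## – A# – C# – E# – G##

Root D#, quality dominant ninth sharp eleven:
Root: D#
Major 3rd (3rd): F##
Perfect 5th (5th): A#
Minor 7th (7th): C#
Major 9th (9th): E#
Augmented 11th (11th): G##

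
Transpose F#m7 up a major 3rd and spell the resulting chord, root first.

F♯ up a major 3rd → A♯. New chord: A♯ minor seventh.
Root: A♯
Minor 3rd (3rd): C♯
Perfect 5th (5th): E♯
Minor 7th (7th): G♯

A♯ – C♯ – E♯ – G♯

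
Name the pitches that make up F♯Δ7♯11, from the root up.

Root F♯, quality major seventh sharp eleven:
root → F♯
3rd (major 3rd) → A♯
5th (perfect 5th) → C♯
7th (major 7th) → E♯
11th (augmented 11th) → B♯

F♯ A♯ C♯ E♯ B♯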